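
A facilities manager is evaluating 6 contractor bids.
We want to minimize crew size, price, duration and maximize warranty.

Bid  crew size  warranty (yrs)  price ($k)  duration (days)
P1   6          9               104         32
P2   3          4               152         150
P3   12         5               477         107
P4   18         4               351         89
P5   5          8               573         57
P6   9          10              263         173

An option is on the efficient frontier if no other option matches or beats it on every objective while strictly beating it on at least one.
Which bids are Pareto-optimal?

P1, P2, P5, P6

P1: not dominated (best price).
P2: not dominated (best crew size).
P3: dominated by P1 (crew size 6≤12, warranty 9≥5, price 104≤477, duration 32≤107).
P4: dominated by P1 (crew size 6≤18, warranty 9≥4, price 104≤351, duration 32≤89).
P5: not dominated.
P6: not dominated (best warranty).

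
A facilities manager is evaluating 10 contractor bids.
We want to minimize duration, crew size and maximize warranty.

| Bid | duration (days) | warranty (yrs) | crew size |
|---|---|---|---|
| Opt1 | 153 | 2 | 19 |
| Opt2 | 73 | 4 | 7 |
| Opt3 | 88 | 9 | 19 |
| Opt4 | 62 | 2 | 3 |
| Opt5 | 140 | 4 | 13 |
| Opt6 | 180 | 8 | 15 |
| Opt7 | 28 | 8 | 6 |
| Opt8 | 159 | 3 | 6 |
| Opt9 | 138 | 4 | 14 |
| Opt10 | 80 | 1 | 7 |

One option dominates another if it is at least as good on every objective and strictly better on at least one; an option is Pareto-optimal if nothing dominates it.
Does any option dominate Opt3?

Opt1: worse on duration (153 vs 88).
Opt2: worse on warranty (4 vs 9).
Opt4: worse on warranty (2 vs 9).
Opt5: worse on duration (140 vs 88).
Opt6: worse on duration (180 vs 88).
Opt7: worse on warranty (8 vs 9).
Opt8: worse on duration (159 vs 88).
Opt9: worse on duration (138 vs 88).
Opt10: worse on warranty (1 vs 9).
No option is at least as good as Opt3 on every objective and strictly better on one.

No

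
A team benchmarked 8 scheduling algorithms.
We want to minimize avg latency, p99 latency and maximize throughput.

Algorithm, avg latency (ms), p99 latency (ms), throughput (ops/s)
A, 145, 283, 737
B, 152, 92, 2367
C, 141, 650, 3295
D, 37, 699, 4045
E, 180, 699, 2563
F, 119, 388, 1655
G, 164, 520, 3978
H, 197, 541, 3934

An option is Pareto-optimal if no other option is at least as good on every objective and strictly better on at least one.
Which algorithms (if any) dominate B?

A: worse on p99 latency (283 vs 92).
C: worse on p99 latency (650 vs 92).
D: worse on p99 latency (699 vs 92).
E: worse on avg latency (180 vs 152).
F: worse on p99 latency (388 vs 92).
G: worse on avg latency (164 vs 152).
H: worse on avg latency (197 vs 152).
No option dominates B.

none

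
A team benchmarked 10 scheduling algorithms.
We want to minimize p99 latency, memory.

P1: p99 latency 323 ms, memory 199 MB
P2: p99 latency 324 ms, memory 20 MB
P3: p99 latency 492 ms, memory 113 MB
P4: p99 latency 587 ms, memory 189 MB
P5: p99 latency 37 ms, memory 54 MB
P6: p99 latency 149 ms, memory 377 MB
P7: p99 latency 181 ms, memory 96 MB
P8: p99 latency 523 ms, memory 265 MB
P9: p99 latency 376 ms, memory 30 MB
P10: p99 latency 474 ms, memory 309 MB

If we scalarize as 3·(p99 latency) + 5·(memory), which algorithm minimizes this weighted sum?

P5

P1: 3·323 + 5·199 = 1964
P2: 3·324 + 5·20 = 1072
P3: 3·492 + 5·113 = 2041
P4: 3·587 + 5·189 = 2706
P5: 3·37 + 5·54 = 381
P6: 3·149 + 5·377 = 2332
P7: 3·181 + 5·96 = 1023
P8: 3·523 + 5·265 = 2894
P9: 3·376 + 5·30 = 1278
P10: 3·474 + 5·309 = 2967
Lowest: P5 at 381.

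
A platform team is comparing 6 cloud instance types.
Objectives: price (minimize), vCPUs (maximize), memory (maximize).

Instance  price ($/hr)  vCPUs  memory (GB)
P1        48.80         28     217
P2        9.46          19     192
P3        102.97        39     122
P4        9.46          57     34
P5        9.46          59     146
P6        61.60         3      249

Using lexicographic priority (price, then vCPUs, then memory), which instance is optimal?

P5

First minimize price: best is 9.46, kept {P2, P4, P5}.
Then maximize vCPUs: best is 59, kept {P5}.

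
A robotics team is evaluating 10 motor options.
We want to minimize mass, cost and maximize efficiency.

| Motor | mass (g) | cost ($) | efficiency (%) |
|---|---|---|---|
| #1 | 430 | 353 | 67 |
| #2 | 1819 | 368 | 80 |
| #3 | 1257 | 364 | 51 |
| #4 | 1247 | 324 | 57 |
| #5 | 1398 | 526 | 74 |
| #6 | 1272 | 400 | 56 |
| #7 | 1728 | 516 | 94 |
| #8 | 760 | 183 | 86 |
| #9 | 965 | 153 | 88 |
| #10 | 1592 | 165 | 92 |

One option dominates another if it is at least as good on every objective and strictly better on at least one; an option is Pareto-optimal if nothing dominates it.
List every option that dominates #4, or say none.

#8: mass 760≤1247, cost 183≤324, efficiency 86≥57 — dominates #4.
#9: mass 965≤1247, cost 153≤324, efficiency 88≥57 — dominates #4.
Others (#1, #2, #3, #5, #6, #7, #10) are each worse than #4 on at least one objective.

#8, #9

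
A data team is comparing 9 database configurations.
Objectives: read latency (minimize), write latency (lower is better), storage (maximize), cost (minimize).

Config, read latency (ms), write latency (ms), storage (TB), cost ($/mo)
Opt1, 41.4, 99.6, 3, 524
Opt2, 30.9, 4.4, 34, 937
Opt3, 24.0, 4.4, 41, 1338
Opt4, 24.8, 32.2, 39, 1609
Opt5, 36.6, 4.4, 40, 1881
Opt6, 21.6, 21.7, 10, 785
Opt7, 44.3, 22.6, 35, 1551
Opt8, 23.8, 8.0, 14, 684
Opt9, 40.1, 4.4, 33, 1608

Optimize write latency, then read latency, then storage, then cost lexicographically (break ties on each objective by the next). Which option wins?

Opt3

First minimize write latency: best is 4.4, kept {Opt2, Opt3, Opt5, Opt9}.
Then minimize read latency: best is 24.0, kept {Opt3}.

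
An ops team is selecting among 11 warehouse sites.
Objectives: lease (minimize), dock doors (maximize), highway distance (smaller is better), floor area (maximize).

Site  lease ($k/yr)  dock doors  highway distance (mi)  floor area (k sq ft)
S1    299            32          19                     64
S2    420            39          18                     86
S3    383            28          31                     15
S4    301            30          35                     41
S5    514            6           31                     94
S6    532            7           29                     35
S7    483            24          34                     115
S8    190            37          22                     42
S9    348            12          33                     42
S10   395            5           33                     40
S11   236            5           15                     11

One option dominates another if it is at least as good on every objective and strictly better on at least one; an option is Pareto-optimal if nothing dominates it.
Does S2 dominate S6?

Yes

S2 vs S6: lease 420≤532, dock doors 39≥7, highway distance 18≤29, floor area 86≥35 — S2 is at least as good on every objective with at least one strict improvement.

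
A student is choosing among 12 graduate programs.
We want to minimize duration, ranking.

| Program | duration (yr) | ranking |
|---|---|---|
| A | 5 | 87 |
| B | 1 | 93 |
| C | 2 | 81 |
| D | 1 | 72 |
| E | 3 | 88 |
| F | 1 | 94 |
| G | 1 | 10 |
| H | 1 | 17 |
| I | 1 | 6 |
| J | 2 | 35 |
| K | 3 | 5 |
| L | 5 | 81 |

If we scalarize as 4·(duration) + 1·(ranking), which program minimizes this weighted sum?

I

A: 4·5 + 1·87 = 107
B: 4·1 + 1·93 = 97
C: 4·2 + 1·81 = 89
D: 4·1 + 1·72 = 76
E: 4·3 + 1·88 = 100
F: 4·1 + 1·94 = 98
G: 4·1 + 1·10 = 14
H: 4·1 + 1·17 = 21
I: 4·1 + 1·6 = 10
J: 4·2 + 1·35 = 43
K: 4·3 + 1·5 = 17
L: 4·5 + 1·81 = 101
Lowest: I at 10.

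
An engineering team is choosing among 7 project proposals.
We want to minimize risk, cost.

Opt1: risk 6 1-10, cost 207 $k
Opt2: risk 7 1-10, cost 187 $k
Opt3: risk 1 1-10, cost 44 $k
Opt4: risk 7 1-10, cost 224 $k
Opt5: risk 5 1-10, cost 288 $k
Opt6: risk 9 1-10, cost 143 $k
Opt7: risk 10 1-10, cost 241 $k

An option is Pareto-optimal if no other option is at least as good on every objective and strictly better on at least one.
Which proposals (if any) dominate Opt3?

Opt1: worse on risk (6 vs 1).
Opt2: worse on risk (7 vs 1).
Opt4: worse on risk (7 vs 1).
Opt5: worse on risk (5 vs 1).
Opt6: worse on risk (9 vs 1).
Opt7: worse on risk (10 vs 1).
No option dominates Opt3.

none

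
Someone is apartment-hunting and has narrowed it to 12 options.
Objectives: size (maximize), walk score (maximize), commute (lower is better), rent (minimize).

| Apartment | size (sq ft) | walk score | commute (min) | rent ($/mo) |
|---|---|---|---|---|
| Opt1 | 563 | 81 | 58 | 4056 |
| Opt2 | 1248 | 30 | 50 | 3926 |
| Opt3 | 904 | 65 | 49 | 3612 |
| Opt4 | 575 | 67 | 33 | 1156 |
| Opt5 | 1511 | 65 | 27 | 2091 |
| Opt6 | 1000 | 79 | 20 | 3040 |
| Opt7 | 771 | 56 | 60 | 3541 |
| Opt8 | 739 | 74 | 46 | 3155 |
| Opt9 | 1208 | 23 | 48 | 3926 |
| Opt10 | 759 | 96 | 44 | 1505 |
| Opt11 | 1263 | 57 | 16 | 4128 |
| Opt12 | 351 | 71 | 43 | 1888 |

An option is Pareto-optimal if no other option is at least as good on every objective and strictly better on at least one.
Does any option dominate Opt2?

Yes

Opt5 vs Opt2: size 1511≥1248, walk score 65≥30, commute 27≤50, rent 2091≤3926 — Opt5 is at least as good on every objective and strictly better on at least one, so Opt5 dominates Opt2.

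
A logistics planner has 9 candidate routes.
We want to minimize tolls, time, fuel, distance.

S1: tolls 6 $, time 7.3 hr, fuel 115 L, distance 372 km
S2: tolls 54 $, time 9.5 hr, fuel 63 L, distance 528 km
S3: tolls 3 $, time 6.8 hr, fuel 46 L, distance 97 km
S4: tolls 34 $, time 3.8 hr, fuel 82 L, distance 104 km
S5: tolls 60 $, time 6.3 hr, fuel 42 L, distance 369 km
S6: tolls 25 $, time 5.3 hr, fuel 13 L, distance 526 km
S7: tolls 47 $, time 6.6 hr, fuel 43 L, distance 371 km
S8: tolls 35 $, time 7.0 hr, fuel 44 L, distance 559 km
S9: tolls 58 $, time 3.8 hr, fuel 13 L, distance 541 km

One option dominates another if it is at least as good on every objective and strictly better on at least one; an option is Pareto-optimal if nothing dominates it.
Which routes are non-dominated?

S1: dominated by S3 (tolls 3≤6, time 6.8≤7.3, fuel 46≤115, distance 97≤372).
S2: dominated by S3 (tolls 3≤54, time 6.8≤9.5, fuel 46≤63, distance 97≤528).
S3: not dominated (best tolls).
S4: not dominated.
S5: not dominated.
S6: not dominated.
S7: not dominated.
S8: dominated by S6 (tolls 25≤35, time 5.3≤7.0, fuel 13≤44, distance 526≤559).
S9: not dominated.

S3, S4, S5, S6, S7, S9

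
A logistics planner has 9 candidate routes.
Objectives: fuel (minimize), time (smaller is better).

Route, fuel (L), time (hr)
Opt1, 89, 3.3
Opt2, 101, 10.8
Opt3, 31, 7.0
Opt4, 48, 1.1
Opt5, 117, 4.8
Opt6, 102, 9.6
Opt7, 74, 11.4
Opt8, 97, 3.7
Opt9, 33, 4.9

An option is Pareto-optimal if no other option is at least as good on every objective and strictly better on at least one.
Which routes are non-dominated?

Opt1: dominated by Opt4 (fuel 48≤89, time 1.1≤3.3).
Opt2: dominated by Opt1 (fuel 89≤101, time 3.3≤10.8).
Opt3: not dominated (best fuel).
Opt4: not dominated (best time).
Opt5: dominated by Opt1 (fuel 89≤117, time 3.3≤4.8).
Opt6: dominated by Opt1 (fuel 89≤102, time 3.3≤9.6).
Opt7: dominated by Opt3 (fuel 31≤74, time 7.0≤11.4).
Opt8: dominated by Opt1 (fuel 89≤97, time 3.3≤3.7).
Opt9: not dominated.

Opt3, Opt4, Opt9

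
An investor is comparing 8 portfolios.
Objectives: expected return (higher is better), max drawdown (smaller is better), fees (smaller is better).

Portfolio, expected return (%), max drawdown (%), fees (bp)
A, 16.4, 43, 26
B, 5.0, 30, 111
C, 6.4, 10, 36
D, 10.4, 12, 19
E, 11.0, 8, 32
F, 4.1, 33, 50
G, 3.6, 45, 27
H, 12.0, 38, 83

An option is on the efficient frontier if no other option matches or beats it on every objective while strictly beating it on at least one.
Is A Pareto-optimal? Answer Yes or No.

Yes

B: worse on expected return (5.0 vs 16.4).
C: worse on expected return (6.4 vs 16.4).
D: worse on expected return (10.4 vs 16.4).
E: worse on expected return (11.0 vs 16.4).
F: worse on expected return (4.1 vs 16.4).
G: worse on expected return (3.6 vs 16.4).
H: worse on expected return (12.0 vs 16.4).
No option is at least as good as A on every objective and strictly better on one.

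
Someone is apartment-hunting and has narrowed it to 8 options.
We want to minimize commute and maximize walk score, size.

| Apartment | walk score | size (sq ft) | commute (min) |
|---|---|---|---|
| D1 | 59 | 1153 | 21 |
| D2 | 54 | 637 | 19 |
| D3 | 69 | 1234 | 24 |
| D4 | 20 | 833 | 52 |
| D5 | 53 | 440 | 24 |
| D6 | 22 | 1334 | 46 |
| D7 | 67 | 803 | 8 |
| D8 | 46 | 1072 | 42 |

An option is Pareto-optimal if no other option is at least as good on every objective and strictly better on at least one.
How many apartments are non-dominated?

4

D1: not dominated.
D2: dominated by D7 (walk score 67≥54, size 803≥637, commute 8≤19).
D3: not dominated (best walk score).
D4: dominated by D1 (walk score 59≥20, size 1153≥833, commute 21≤52).
D5: dominated by D1 (walk score 59≥53, size 1153≥440, commute 21≤24).
D6: not dominated (best size).
D7: not dominated (best commute).
D8: dominated by D1 (walk score 59≥46, size 1153≥1072, commute 21≤42).
Pareto-optimal: D1, D3, D6, D7 → 4.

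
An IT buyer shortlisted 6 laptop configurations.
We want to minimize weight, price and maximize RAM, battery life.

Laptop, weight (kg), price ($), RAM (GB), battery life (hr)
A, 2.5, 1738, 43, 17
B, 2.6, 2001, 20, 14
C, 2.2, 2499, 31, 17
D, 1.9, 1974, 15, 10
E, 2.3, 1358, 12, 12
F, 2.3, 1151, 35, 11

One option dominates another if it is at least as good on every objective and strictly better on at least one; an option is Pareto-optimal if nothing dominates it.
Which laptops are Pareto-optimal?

A, C, D, E, F

A: not dominated (best RAM).
B: dominated by A (weight 2.5≤2.6, price 1738≤2001, RAM 43≥20, battery life 17≥14).
C: not dominated.
D: not dominated (best weight).
E: not dominated.
F: not dominated (best price).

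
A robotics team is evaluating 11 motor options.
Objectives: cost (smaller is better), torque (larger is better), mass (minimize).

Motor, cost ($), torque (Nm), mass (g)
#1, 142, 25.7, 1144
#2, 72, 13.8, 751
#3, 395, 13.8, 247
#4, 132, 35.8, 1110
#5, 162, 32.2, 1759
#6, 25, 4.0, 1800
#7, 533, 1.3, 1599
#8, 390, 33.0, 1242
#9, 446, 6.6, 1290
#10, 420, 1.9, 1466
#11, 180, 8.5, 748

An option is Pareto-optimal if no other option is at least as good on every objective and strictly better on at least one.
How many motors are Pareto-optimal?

5

#1: dominated by #4 (cost 132≤142, torque 35.8≥25.7, mass 1110≤1144).
#2: not dominated.
#3: not dominated (best mass).
#4: not dominated (best torque).
#5: dominated by #4 (cost 132≤162, torque 35.8≥32.2, mass 1110≤1759).
#6: not dominated (best cost).
#7: dominated by #1 (cost 142≤533, torque 25.7≥1.3, mass 1144≤1599).
#8: dominated by #4 (cost 132≤390, torque 35.8≥33.0, mass 1110≤1242).
#9: dominated by #1 (cost 142≤446, torque 25.7≥6.6, mass 1144≤1290).
#10: dominated by #1 (cost 142≤420, torque 25.7≥1.9, mass 1144≤1466).
#11: not dominated.
Pareto-optimal: #2, #3, #4, #6, #11 → 5.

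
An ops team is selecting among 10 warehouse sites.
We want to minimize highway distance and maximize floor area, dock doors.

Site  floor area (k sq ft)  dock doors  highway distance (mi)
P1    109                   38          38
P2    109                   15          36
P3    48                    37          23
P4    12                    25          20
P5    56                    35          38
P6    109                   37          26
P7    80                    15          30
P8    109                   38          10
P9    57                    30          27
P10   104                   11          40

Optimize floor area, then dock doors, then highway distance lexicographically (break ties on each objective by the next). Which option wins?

P8

First maximize floor area: best is 109, kept {P1, P2, P6, P8}.
Then maximize dock doors: best is 38, kept {P1, P8}.
Then minimize highway distance: best is 10, kept {P8}.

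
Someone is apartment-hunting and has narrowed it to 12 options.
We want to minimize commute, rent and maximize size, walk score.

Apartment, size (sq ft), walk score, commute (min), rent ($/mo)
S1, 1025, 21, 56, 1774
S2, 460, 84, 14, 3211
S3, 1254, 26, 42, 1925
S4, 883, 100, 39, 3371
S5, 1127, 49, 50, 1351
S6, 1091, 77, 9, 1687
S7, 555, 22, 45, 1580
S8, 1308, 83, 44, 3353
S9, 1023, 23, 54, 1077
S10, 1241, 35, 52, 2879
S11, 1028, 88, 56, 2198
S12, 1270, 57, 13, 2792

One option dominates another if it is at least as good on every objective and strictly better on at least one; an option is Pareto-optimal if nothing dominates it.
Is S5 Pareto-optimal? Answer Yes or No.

S1: worse on size (1025 vs 1127).
S2: worse on size (460 vs 1127).
S3: worse on walk score (26 vs 49).
S4: worse on size (883 vs 1127).
S6: worse on size (1091 vs 1127).
S7: worse on size (555 vs 1127).
S8: worse on rent (3353 vs 1351).
S9: worse on size (1023 vs 1127).
S10: worse on walk score (35 vs 49).
S11: worse on size (1028 vs 1127).
S12: worse on rent (2792 vs 1351).
No option is at least as good as S5 on every objective and strictly better on one.

Yes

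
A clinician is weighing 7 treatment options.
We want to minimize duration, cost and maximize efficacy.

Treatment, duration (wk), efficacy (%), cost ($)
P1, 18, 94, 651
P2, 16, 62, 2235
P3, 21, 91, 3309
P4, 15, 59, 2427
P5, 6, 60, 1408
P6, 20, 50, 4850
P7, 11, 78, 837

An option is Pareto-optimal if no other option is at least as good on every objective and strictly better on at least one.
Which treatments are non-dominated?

P1: not dominated (best efficacy).
P2: dominated by P7 (duration 11≤16, efficacy 78≥62, cost 837≤2235).
P3: dominated by P1 (duration 18≤21, efficacy 94≥91, cost 651≤3309).
P4: dominated by P5 (duration 6≤15, efficacy 60≥59, cost 1408≤2427).
P5: not dominated (best duration).
P6: dominated by P1 (duration 18≤20, efficacy 94≥50, cost 651≤4850).
P7: not dominated.

P1, P5, P7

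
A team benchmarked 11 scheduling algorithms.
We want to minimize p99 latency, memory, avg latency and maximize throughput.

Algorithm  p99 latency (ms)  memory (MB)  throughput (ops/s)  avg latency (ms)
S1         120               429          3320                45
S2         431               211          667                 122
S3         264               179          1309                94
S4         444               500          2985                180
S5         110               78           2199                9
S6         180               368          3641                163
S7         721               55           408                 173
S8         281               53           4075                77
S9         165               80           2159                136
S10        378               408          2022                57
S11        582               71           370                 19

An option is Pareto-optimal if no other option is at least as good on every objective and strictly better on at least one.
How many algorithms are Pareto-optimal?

S1: not dominated.
S2: dominated by S3 (p99 latency 264≤431, memory 179≤211, throughput 1309≥667, avg latency 94≤122).
S3: dominated by S5 (p99 latency 110≤264, memory 78≤179, throughput 2199≥1309, avg latency 9≤94).
S4: dominated by S1 (p99 latency 120≤444, memory 429≤500, throughput 3320≥2985, avg latency 45≤180).
S5: not dominated (best p99 latency).
S6: not dominated.
S7: dominated by S8 (p99 latency 281≤721, memory 53≤55, throughput 4075≥408, avg latency 77≤173).
S8: not dominated (best memory).
S9: dominated by S5 (p99 latency 110≤165, memory 78≤80, throughput 2199≥2159, avg latency 9≤136).
S10: dominated by S5 (p99 latency 110≤378, memory 78≤408, throughput 2199≥2022, avg latency 9≤57).
S11: not dominated.
Pareto-optimal: S1, S5, S6, S8, S11 → 5.

5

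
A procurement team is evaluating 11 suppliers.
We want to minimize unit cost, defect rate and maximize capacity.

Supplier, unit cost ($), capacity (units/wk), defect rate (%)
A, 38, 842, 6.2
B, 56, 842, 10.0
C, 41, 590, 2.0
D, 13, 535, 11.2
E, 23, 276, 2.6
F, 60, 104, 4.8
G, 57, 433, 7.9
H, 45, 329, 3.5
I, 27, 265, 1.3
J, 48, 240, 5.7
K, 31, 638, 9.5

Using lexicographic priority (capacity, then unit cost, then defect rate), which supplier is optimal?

First maximize capacity: best is 842, kept {A, B}.
Then minimize unit cost: best is 38, kept {A}.

A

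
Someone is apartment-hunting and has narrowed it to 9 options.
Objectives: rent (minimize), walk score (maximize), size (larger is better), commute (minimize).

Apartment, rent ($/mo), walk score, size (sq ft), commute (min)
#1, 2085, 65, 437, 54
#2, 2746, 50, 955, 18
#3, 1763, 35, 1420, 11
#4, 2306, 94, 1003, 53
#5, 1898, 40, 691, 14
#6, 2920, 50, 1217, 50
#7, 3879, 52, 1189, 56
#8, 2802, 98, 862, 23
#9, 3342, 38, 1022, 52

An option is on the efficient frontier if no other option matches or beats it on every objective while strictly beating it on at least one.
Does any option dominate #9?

#6 vs #9: rent 2920≤3342, walk score 50≥38, size 1217≥1022, commute 50≤52 — #6 is at least as good on every objective and strictly better on at least one, so #6 dominates #9.

Yes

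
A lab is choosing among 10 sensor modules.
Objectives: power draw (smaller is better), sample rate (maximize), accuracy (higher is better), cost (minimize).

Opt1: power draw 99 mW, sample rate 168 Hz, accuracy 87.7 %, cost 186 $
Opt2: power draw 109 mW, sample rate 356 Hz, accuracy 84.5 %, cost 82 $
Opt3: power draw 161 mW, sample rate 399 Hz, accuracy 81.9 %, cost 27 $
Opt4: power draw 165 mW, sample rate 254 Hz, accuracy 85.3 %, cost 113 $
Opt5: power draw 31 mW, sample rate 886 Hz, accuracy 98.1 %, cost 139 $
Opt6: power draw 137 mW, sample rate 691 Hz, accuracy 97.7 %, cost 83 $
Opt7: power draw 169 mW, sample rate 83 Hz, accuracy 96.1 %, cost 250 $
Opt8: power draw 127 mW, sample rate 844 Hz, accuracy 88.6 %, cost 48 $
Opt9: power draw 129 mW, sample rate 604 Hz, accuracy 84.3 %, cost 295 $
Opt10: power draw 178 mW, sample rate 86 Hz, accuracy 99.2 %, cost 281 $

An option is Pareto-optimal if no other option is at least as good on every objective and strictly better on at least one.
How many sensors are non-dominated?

6

Opt1: dominated by Opt5 (power draw 31≤99, sample rate 886≥168, accuracy 98.1≥87.7, cost 139≤186).
Opt2: not dominated.
Opt3: not dominated (best cost).
Opt4: dominated by Opt6 (power draw 137≤165, sample rate 691≥254, accuracy 97.7≥85.3, cost 83≤113).
Opt5: not dominated (best power draw).
Opt6: not dominated.
Opt7: dominated by Opt5 (power draw 31≤169, sample rate 886≥83, accuracy 98.1≥96.1, cost 139≤250).
Opt8: not dominated.
Opt9: dominated by Opt5 (power draw 31≤129, sample rate 886≥604, accuracy 98.1≥84.3, cost 139≤295).
Opt10: not dominated (best accuracy).
Pareto-optimal: Opt2, Opt3, Opt5, Opt6, Opt8, Opt10 → 6.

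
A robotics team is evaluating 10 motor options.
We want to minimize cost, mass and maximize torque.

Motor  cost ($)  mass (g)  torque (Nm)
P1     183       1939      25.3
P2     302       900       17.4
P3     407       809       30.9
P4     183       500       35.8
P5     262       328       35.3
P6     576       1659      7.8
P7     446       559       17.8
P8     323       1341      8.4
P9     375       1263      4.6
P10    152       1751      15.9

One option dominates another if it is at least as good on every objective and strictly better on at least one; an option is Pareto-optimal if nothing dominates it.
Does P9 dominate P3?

No

P9 vs P3: P9 is worse on mass (1263 vs 809), so it does not dominate P3.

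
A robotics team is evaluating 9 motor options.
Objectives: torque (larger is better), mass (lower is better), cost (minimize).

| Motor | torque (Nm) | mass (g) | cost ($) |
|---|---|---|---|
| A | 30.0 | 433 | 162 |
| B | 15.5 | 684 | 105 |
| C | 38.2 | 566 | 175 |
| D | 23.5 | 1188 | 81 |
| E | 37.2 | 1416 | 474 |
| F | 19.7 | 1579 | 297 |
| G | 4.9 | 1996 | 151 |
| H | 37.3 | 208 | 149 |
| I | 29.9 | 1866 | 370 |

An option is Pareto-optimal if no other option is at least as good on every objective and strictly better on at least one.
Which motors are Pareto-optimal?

A: dominated by H (torque 37.3≥30.0, mass 208≤433, cost 149≤162).
B: not dominated.
C: not dominated (best torque).
D: not dominated (best cost).
E: dominated by C (torque 38.2≥37.2, mass 566≤1416, cost 175≤474).
F: dominated by A (torque 30.0≥19.7, mass 433≤1579, cost 162≤297).
G: dominated by B (torque 15.5≥4.9, mass 684≤1996, cost 105≤151).
H: not dominated (best mass).
I: dominated by A (torque 30.0≥29.9, mass 433≤1866, cost 162≤370).

B, C, D, H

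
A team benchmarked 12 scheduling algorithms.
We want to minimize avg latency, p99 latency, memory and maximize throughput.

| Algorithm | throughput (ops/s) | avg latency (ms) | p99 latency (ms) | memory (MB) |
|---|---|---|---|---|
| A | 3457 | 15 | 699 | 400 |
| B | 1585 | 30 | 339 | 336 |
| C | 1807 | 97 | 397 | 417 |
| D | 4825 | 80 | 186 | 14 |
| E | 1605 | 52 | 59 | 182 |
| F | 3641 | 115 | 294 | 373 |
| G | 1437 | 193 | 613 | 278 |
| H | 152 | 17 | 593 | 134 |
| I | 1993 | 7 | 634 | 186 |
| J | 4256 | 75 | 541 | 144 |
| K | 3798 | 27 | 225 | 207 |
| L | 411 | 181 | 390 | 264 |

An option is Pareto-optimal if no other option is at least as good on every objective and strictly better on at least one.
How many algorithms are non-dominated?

A: not dominated.
B: dominated by K (throughput 3798≥1585, avg latency 27≤30, p99 latency 225≤339, memory 207≤336).
C: dominated by D (throughput 4825≥1807, avg latency 80≤97, p99 latency 186≤397, memory 14≤417).
D: not dominated (best throughput).
E: not dominated (best p99 latency).
F: dominated by D (throughput 4825≥3641, avg latency 80≤115, p99 latency 186≤294, memory 14≤373).
G: dominated by D (throughput 4825≥1437, avg latency 80≤193, p99 latency 186≤613, memory 14≤278).
H: not dominated.
I: not dominated (best avg latency).
J: not dominated.
K: not dominated.
L: dominated by D (throughput 4825≥411, avg latency 80≤181, p99 latency 186≤390, memory 14≤264).
Pareto-optimal: A, D, E, H, I, J, K → 7.

7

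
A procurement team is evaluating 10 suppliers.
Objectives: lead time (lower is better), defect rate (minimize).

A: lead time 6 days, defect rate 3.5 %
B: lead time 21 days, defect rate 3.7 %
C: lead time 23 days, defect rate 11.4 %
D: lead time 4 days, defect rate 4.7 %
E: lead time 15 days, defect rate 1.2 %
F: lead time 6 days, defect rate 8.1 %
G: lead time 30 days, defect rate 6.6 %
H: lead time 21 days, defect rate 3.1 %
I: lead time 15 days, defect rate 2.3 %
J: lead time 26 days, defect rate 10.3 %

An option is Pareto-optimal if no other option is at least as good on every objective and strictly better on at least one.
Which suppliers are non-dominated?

A, D, E

A: not dominated.
B: dominated by A (lead time 6≤21, defect rate 3.5≤3.7).
C: dominated by A (lead time 6≤23, defect rate 3.5≤11.4).
D: not dominated (best lead time).
E: not dominated (best defect rate).
F: dominated by A (lead time 6≤6, defect rate 3.5≤8.1).
G: dominated by A (lead time 6≤30, defect rate 3.5≤6.6).
H: dominated by E (lead time 15≤21, defect rate 1.2≤3.1).
I: dominated by E (lead time 15≤15, defect rate 1.2≤2.3).
J: dominated by A (lead time 6≤26, defect rate 3.5≤10.3).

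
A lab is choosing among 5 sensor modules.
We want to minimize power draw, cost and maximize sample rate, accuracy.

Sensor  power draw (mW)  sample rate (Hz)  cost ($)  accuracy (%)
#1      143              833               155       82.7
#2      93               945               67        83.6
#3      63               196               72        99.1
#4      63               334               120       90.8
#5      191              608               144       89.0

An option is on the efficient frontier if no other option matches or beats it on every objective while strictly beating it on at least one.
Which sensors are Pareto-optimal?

#1: dominated by #2 (power draw 93≤143, sample rate 945≥833, cost 67≤155, accuracy 83.6≥82.7).
#2: not dominated (best sample rate).
#3: not dominated (best accuracy).
#4: not dominated.
#5: not dominated.

#2, #3, #4, #5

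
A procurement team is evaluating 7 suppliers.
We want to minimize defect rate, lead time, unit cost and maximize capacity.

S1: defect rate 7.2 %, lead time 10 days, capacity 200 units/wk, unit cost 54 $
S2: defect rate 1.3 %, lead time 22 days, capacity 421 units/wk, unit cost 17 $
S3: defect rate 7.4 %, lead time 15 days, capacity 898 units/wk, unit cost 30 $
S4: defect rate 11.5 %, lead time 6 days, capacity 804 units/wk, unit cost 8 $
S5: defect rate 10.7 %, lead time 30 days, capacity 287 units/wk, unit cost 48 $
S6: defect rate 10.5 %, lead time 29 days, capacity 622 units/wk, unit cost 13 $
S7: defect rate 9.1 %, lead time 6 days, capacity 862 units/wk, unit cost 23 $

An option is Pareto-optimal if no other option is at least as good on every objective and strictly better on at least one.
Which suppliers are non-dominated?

S1: not dominated.
S2: not dominated (best defect rate).
S3: not dominated (best capacity).
S4: not dominated (best unit cost).
S5: dominated by S2 (defect rate 1.3≤10.7, lead time 22≤30, capacity 421≥287, unit cost 17≤48).
S6: not dominated.
S7: not dominated.

S1, S2, S3, S4, S6, S7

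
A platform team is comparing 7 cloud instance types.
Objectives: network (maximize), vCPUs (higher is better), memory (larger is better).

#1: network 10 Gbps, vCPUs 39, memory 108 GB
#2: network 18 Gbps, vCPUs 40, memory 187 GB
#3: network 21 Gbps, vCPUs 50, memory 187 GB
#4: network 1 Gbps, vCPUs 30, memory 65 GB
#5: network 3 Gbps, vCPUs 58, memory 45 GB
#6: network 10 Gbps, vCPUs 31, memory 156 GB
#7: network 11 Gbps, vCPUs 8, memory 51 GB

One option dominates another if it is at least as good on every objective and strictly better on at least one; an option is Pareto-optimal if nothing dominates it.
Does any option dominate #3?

#1: worse on network (10 vs 21).
#2: worse on network (18 vs 21).
#4: worse on network (1 vs 21).
#5: worse on network (3 vs 21).
#6: worse on network (10 vs 21).
#7: worse on network (11 vs 21).
No option is at least as good as #3 on every objective and strictly better on one.

No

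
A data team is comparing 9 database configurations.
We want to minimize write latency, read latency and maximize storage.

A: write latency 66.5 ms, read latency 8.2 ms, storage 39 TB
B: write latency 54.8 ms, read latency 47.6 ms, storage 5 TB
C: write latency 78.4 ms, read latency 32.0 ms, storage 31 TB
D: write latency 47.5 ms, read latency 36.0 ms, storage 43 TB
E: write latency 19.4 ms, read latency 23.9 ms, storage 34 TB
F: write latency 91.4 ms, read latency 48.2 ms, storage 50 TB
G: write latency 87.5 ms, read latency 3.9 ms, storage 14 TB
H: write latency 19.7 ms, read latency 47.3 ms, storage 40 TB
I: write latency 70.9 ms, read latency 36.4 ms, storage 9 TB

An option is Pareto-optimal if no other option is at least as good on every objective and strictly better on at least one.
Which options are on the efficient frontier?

A: not dominated.
B: dominated by D (write latency 47.5≤54.8, read latency 36.0≤47.6, storage 43≥5).
C: dominated by A (write latency 66.5≤78.4, read latency 8.2≤32.0, storage 39≥31).
D: not dominated.
E: not dominated (best write latency).
F: not dominated (best storage).
G: not dominated (best read latency).
H: not dominated.
I: dominated by A (write latency 66.5≤70.9, read latency 8.2≤36.4, storage 39≥9).

A, D, E, F, G, H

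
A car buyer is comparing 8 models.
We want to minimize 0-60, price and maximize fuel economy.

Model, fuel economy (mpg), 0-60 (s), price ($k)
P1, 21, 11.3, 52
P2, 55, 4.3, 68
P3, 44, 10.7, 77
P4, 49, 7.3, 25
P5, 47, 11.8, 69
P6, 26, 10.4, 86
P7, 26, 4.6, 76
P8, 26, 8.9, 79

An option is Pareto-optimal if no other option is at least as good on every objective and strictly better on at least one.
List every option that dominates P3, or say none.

P2: fuel economy 55≥44, 0-60 4.3≤10.7, price 68≤77 — dominates P3.
P4: fuel economy 49≥44, 0-60 7.3≤10.7, price 25≤77 — dominates P3.
Others (P1, P5, P6, P7, P8) are each worse than P3 on at least one objective.

P2, P4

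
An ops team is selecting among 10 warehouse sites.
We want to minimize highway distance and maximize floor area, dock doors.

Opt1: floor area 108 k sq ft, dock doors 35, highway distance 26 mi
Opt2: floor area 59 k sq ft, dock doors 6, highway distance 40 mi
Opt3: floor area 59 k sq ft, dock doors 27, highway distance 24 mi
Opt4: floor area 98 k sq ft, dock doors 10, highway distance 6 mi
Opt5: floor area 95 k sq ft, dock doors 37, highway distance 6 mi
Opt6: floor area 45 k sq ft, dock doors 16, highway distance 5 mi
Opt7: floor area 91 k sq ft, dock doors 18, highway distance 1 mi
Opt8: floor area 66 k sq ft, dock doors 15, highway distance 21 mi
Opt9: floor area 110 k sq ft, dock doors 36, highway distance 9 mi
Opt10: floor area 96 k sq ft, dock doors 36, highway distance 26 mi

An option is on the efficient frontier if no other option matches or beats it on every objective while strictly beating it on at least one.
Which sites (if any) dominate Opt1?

Opt9

Opt9: floor area 110≥108, dock doors 36≥35, highway distance 9≤26 — dominates Opt1.
Others (Opt2, Opt3, Opt4, Opt5, Opt6, Opt7, Opt8, Opt10) are each worse than Opt1 on at least one objective.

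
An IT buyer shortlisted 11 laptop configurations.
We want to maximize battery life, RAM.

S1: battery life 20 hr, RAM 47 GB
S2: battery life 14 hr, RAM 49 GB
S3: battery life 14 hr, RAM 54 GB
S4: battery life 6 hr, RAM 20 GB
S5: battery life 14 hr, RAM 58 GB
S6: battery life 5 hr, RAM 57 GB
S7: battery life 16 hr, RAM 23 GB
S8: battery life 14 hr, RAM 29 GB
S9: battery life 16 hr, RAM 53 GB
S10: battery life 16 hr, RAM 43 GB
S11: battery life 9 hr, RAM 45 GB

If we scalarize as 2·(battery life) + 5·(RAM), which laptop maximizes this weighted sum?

S5

S1: 2·20 + 5·47 = 275
S2: 2·14 + 5·49 = 273
S3: 2·14 + 5·54 = 298
S4: 2·6 + 5·20 = 112
S5: 2·14 + 5·58 = 318
S6: 2·5 + 5·57 = 295
S7: 2·16 + 5·23 = 147
S8: 2·14 + 5·29 = 173
S9: 2·16 + 5·53 = 297
S10: 2·16 + 5·43 = 247
S11: 2·9 + 5·45 = 243
Highest: S5 at 318.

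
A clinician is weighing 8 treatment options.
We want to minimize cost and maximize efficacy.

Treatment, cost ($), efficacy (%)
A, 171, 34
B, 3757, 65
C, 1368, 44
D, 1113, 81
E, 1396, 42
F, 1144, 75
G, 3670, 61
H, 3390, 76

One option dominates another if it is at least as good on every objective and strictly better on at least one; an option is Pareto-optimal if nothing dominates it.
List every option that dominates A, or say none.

B: worse on cost (3757 vs 171).
C: worse on cost (1368 vs 171).
D: worse on cost (1113 vs 171).
E: worse on cost (1396 vs 171).
F: worse on cost (1144 vs 171).
G: worse on cost (3670 vs 171).
H: worse on cost (3390 vs 171).
No option dominates A.

none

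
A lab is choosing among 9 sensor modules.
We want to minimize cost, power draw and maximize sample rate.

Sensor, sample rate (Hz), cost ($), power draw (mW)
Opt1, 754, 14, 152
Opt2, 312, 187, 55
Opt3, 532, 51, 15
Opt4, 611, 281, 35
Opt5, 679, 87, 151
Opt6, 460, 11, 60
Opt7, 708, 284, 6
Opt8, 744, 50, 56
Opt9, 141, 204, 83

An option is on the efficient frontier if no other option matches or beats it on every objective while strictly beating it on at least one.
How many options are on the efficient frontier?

Opt1: not dominated (best sample rate).
Opt2: dominated by Opt3 (sample rate 532≥312, cost 51≤187, power draw 15≤55).
Opt3: not dominated.
Opt4: not dominated.
Opt5: dominated by Opt8 (sample rate 744≥679, cost 50≤87, power draw 56≤151).
Opt6: not dominated (best cost).
Opt7: not dominated (best power draw).
Opt8: not dominated.
Opt9: dominated by Opt2 (sample rate 312≥141, cost 187≤204, power draw 55≤83).
Pareto-optimal: Opt1, Opt3, Opt4, Opt6, Opt7, Opt8 → 6.

6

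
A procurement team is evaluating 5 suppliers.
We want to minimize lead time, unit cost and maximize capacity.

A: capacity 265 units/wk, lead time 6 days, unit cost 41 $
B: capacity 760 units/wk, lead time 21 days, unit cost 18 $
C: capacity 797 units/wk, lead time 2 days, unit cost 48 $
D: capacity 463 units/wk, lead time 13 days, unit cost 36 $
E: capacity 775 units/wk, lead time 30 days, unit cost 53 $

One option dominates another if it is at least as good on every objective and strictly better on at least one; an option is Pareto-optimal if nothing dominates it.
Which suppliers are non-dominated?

A, B, C, D

A: not dominated.
B: not dominated (best unit cost).
C: not dominated (best capacity).
D: not dominated.
E: dominated by C (capacity 797≥775, lead time 2≤30, unit cost 48≤53).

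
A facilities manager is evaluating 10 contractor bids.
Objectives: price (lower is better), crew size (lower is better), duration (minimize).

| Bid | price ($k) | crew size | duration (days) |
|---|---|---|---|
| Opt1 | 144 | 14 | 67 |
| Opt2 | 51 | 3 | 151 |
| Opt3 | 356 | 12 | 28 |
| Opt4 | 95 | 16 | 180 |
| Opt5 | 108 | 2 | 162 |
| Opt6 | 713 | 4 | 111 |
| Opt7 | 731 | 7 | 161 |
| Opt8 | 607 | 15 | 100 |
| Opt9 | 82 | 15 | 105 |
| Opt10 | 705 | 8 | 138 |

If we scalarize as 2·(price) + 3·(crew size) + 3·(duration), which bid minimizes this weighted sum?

Opt9

Opt1: 2·144 + 3·14 + 3·67 = 531
Opt2: 2·51 + 3·3 + 3·151 = 564
Opt3: 2·356 + 3·12 + 3·28 = 832
Opt4: 2·95 + 3·16 + 3·180 = 778
Opt5: 2·108 + 3·2 + 3·162 = 708
Opt6: 2·713 + 3·4 + 3·111 = 1771
Opt7: 2·731 + 3·7 + 3·161 = 1966
Opt8: 2·607 + 3·15 + 3·100 = 1559
Opt9: 2·82 + 3·15 + 3·105 = 524
Opt10: 2·705 + 3·8 + 3·138 = 1848
Lowest: Opt9 at 524.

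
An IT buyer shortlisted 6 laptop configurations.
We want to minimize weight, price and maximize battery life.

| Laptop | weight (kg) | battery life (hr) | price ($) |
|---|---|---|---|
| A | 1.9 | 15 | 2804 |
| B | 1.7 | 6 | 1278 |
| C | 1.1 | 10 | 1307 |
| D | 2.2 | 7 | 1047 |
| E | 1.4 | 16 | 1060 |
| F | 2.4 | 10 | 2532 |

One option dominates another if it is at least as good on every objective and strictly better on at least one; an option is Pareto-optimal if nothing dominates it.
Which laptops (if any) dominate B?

E: weight 1.4≤1.7, battery life 16≥6, price 1060≤1278 — dominates B.
Others (A, C, D, F) are each worse than B on at least one objective.

E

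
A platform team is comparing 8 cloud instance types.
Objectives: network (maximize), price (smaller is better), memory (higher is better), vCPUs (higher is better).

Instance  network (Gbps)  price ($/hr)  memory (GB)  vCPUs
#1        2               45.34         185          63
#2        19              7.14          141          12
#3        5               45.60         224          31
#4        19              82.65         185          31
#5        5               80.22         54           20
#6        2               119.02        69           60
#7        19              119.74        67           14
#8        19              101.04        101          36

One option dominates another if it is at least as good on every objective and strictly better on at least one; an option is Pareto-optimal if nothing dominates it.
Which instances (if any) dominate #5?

#3

#3: network 5≥5, price 45.60≤80.22, memory 224≥54, vCPUs 31≥20 — dominates #5.
Others (#1, #2, #4, #6, #7, #8) are each worse than #5 on at least one objective.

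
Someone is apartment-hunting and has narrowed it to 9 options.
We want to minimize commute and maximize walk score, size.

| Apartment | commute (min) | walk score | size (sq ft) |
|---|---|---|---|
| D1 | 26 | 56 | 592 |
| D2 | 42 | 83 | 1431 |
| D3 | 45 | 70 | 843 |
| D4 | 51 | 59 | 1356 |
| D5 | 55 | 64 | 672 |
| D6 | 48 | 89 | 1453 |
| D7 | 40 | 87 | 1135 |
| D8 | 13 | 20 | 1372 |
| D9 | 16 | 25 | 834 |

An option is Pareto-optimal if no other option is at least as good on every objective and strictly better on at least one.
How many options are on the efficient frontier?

D1: not dominated.
D2: not dominated.
D3: dominated by D2 (commute 42≤45, walk score 83≥70, size 1431≥843).
D4: dominated by D2 (commute 42≤51, walk score 83≥59, size 1431≥1356).
D5: dominated by D2 (commute 42≤55, walk score 83≥64, size 1431≥672).
D6: not dominated (best walk score).
D7: not dominated.
D8: not dominated (best commute).
D9: not dominated.
Pareto-optimal: D1, D2, D6, D7, D8, D9 → 6.

6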